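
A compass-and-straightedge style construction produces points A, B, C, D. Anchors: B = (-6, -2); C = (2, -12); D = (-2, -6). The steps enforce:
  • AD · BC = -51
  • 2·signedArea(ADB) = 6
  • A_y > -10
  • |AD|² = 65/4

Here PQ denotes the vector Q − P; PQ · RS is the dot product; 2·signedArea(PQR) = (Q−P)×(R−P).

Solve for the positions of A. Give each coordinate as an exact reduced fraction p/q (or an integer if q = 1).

1. A_x = 0  [2·signedArea(ADB) = 6 ∩ AD · BC = -51]
2. A_y = -19/2  [2·signedArea(ADB) = 6 ∩ AD · BC = -51]
   → A = (0, -19/2)

A = (0, -19/2)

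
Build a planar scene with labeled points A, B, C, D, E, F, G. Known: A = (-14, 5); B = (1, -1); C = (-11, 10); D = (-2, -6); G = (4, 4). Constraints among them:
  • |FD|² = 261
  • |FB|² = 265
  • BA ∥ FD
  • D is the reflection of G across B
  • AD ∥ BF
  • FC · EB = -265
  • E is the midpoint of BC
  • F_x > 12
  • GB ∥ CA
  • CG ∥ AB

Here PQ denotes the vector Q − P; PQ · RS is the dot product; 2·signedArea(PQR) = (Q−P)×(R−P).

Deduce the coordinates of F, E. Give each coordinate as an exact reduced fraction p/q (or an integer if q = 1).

E = (-5, 9/2)
F = (13, -12)

1. F_x = 13  [BA ∥ FD ∩ AD ∥ BF]
2. F_y = -12  [BA ∥ FD ∩ AD ∥ BF]
   → F = (13, -12)
3. E_x = -5  [E is the midpoint of BC]
4. E_y = 9/2  [E is the midpoint of BC]
   → E = (-5, 9/2)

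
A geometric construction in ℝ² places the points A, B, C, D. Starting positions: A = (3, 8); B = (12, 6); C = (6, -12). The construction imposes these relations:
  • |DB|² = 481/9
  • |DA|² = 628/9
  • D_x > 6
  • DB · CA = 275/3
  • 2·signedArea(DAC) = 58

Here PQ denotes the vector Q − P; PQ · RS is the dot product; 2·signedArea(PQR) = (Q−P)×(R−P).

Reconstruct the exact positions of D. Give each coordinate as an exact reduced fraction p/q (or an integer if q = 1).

1. D_x = 7  [2·signedArea(DAC) = 58 ∩ DB · CA = 275/3]
2. D_y = 2/3  [2·signedArea(DAC) = 58 ∩ DB · CA = 275/3]
   → D = (7, 2/3)

D = (7, 2/3)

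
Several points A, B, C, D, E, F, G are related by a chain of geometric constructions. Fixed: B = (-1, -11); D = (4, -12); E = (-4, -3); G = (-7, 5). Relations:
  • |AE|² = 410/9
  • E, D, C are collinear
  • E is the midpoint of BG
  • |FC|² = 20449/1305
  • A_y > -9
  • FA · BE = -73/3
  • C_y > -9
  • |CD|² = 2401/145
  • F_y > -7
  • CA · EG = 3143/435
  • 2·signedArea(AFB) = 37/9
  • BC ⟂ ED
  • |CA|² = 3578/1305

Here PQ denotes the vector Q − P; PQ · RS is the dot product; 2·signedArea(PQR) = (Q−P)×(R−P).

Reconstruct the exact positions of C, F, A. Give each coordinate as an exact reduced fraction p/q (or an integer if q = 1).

A = (-1/3, -26/3)
C = (188/145, -1299/145)
F = (-4/3, -6)

1. C_x = 188/145  [E, D, C are collinear ∩ BC ⟂ ED]
2. C_y = -1299/145  [E, D, C are collinear ∩ BC ⟂ ED]
   → C = (188/145, -1299/145)
3. A_x = -1/3  [line -3·x + 8·y + 205/3 = 0 ∩ |AE|² = 410/9]
4. A_y = -26/3  [line -3·x + 8·y + 205/3 = 0 ∩ |AE|² = 410/9]
   → A = (-1/3, -26/3)
5. F_x = -4/3  [FA · BE = -73/3 ∩ 2·signedArea(AFB) = 37/9]
6. F_y = -6  [FA · BE = -73/3 ∩ 2·signedArea(AFB) = 37/9]
   → F = (-4/3, -6)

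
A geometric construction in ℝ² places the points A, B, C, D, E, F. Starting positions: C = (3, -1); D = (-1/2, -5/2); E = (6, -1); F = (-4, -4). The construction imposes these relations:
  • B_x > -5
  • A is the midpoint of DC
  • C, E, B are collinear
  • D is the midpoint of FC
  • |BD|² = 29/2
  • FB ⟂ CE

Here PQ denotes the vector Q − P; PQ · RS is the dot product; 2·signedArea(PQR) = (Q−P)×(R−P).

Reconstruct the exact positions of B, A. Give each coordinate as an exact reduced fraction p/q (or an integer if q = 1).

1. B_x = -4  [C, E, B are collinear ∩ FB ⟂ CE]
2. B_y = -1  [C, E, B are collinear ∩ FB ⟂ CE]
   → B = (-4, -1)
3. A_x = 5/4  [A is the midpoint of DC]
4. A_y = -7/4  [A is the midpoint of DC]
   → A = (5/4, -7/4)

A = (5/4, -7/4)
B = (-4, -1)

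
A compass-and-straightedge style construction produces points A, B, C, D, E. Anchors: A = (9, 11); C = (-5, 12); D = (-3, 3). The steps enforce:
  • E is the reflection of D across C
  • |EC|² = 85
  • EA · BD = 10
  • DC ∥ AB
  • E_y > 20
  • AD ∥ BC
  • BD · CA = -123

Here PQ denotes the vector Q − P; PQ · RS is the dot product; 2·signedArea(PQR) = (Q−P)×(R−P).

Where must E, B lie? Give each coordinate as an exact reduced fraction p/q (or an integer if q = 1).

B = (7, 20)
E = (-7, 21)

1. E_x = -7  [E is the reflection of D across C]
2. E_y = 21  [E is the reflection of D across C]
   → E = (-7, 21)
3. B_x = 7  [AD ∥ BC ∩ DC ∥ AB]
4. B_y = 20  [AD ∥ BC ∩ DC ∥ AB]
   → B = (7, 20)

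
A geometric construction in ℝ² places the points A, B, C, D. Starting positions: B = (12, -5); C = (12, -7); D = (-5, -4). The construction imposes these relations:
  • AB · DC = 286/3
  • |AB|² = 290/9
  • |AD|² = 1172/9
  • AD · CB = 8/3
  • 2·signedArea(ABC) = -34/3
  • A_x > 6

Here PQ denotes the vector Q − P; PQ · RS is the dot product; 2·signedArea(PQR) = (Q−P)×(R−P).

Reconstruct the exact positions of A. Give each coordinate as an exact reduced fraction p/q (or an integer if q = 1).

1. A_x = 19/3  [2·signedArea(ABC) = -34/3 ∩ AD · CB = 8/3]
2. A_y = -16/3  [2·signedArea(ABC) = -34/3 ∩ AD · CB = 8/3]
   → A = (19/3, -16/3)

A = (19/3, -16/3)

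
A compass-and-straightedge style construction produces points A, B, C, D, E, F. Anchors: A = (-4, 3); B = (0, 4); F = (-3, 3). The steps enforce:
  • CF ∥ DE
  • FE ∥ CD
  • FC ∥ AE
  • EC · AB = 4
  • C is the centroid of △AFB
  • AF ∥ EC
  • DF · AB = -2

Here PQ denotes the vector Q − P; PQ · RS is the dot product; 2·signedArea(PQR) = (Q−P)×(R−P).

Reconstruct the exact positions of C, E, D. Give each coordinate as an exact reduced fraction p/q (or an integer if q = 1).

C = (-7/3, 10/3)
D = (-8/3, 11/3)
E = (-10/3, 10/3)

1. C_x = -7/3  [C is the centroid of △AFB]
2. C_y = 10/3  [C is the centroid of △AFB]
   → C = (-7/3, 10/3)
3. E_x = -10/3  [AF ∥ EC ∩ FC ∥ AE]
4. E_y = 10/3  [AF ∥ EC ∩ FC ∥ AE]
   → E = (-10/3, 10/3)
5. D_x = -8/3  [CF ∥ DE ∩ FE ∥ CD]
6. D_y = 11/3  [CF ∥ DE ∩ FE ∥ CD]
   → D = (-8/3, 11/3)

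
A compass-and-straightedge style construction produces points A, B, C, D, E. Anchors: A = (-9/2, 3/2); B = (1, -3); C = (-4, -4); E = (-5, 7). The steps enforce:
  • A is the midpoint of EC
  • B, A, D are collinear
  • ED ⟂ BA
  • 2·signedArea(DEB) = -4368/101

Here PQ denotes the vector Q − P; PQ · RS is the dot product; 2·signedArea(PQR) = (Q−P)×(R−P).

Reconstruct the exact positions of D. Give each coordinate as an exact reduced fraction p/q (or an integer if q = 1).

D = (-757/101, 399/101)

1. D_x = -757/101  [B, A, D are collinear ∩ ED ⟂ BA]
2. D_y = 399/101  [B, A, D are collinear ∩ ED ⟂ BA]
   → D = (-757/101, 399/101)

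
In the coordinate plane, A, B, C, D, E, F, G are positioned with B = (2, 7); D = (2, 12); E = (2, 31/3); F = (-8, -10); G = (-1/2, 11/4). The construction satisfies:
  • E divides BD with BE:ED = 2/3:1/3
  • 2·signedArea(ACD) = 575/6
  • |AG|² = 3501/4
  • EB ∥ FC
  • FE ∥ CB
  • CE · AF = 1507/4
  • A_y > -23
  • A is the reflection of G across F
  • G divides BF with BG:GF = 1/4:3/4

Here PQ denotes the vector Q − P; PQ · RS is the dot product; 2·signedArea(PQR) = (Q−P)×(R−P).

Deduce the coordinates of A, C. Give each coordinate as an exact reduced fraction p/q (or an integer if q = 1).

A = (-31/2, -91/4)
C = (-8, -40/3)

1. A_x = -31/2  [A is the reflection of G across F]
2. A_y = -91/4  [A is the reflection of G across F]
   → A = (-31/2, -91/4)
3. C_x = -8  [FE ∥ CB ∩ EB ∥ FC]
4. C_y = -40/3  [FE ∥ CB ∩ EB ∥ FC]
   → C = (-8, -40/3)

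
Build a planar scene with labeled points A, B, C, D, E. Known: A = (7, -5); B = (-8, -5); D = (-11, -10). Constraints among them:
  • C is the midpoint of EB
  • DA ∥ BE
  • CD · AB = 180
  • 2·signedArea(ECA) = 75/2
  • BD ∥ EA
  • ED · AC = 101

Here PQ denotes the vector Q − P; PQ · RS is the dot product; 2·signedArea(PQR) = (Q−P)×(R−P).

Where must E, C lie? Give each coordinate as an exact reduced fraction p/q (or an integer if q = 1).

C = (1, -5/2)
E = (10, 0)

1. E_x = 10  [BD ∥ EA ∩ DA ∥ BE]
2. E_y = 0  [BD ∥ EA ∩ DA ∥ BE]
   → E = (10, 0)
3. C_x = 1  [C is the midpoint of EB]
4. C_y = -5/2  [C is the midpoint of EB]
   → C = (1, -5/2)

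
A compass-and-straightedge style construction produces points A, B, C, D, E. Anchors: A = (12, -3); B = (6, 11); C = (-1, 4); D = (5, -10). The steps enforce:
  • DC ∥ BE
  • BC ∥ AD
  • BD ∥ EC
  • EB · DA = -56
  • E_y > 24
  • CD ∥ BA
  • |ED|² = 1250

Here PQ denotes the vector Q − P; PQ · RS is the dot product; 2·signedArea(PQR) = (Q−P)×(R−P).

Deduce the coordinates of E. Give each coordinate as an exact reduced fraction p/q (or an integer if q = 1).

1. E_x = 0  [BD ∥ EC ∩ DC ∥ BE]
2. E_y = 25  [BD ∥ EC ∩ DC ∥ BE]
   → E = (0, 25)

E = (0, 25)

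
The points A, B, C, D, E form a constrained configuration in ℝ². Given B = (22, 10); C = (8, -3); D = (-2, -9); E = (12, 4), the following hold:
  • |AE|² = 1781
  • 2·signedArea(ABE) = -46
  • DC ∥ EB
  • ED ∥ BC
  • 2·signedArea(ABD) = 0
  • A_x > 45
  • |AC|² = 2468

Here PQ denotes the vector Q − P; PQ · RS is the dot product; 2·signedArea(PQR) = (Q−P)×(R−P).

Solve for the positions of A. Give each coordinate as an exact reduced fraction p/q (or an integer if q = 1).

1. A_x = 46  [2·signedArea(ABD) = 0 ∩ 2·signedArea(ABE) = -46]
2. A_y = 29  [2·signedArea(ABD) = 0 ∩ 2·signedArea(ABE) = -46]
   → A = (46, 29)

A = (46, 29)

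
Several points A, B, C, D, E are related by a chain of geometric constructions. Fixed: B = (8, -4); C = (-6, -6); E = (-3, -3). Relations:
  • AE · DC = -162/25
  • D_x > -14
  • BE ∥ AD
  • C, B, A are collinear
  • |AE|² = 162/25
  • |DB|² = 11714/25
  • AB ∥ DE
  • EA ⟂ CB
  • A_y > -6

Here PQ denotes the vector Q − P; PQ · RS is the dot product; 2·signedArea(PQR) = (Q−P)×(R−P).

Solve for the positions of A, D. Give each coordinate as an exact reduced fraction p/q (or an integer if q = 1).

A = (-66/25, -138/25)
D = (-341/25, -113/25)

1. A_x = -66/25  [C, B, A are collinear ∩ EA ⟂ CB]
2. A_y = -138/25  [C, B, A are collinear ∩ EA ⟂ CB]
   → A = (-66/25, -138/25)
3. D_x = -341/25  [AB ∥ DE ∩ BE ∥ AD]
4. D_y = -113/25  [AB ∥ DE ∩ BE ∥ AD]
   → D = (-341/25, -113/25)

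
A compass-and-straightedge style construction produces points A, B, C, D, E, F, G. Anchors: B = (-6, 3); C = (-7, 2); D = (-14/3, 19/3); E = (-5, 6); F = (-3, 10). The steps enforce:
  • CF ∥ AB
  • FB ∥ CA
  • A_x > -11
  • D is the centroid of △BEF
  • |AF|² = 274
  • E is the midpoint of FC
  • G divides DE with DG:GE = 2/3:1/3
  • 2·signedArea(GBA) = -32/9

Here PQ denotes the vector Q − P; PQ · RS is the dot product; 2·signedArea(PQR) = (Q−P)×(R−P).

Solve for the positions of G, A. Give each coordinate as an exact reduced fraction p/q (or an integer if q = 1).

1. G_x = -44/9  [G divides DE with DG:GE = 2/3:1/3]
2. G_y = 55/9  [G divides DE with DG:GE = 2/3:1/3]
   → G = (-44/9, 55/9)
3. A_x = -10  [CF ∥ AB ∩ FB ∥ CA]
4. A_y = -5  [CF ∥ AB ∩ FB ∥ CA]
   → A = (-10, -5)

A = (-10, -5)
G = (-44/9, 55/9)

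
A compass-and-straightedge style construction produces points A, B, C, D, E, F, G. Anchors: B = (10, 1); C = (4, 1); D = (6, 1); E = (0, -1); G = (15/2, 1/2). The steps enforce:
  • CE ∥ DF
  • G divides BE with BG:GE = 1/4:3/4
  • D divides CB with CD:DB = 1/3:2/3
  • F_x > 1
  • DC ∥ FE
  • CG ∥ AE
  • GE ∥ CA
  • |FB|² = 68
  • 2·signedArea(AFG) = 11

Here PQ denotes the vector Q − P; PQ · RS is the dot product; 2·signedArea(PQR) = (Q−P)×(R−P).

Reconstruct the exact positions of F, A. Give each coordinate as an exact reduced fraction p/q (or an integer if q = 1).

A = (-7/2, -1/2)
F = (2, -1)

1. F_x = 2  [DC ∥ FE ∩ CE ∥ DF]
2. F_y = -1  [DC ∥ FE ∩ CE ∥ DF]
   → F = (2, -1)
3. A_x = -7/2  [CG ∥ AE ∩ GE ∥ CA]
4. A_y = -1/2  [CG ∥ AE ∩ GE ∥ CA]
   → A = (-7/2, -1/2)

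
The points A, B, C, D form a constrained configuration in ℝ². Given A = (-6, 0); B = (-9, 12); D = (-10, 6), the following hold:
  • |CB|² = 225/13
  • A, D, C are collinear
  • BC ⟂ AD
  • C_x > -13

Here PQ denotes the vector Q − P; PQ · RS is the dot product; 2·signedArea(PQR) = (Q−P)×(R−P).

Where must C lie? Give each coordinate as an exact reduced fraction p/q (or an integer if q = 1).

C = (-162/13, 126/13)

1. C_x = -162/13  [A, D, C are collinear ∩ BC ⟂ AD]
2. C_y = 126/13  [A, D, C are collinear ∩ BC ⟂ AD]
   → C = (-162/13, 126/13)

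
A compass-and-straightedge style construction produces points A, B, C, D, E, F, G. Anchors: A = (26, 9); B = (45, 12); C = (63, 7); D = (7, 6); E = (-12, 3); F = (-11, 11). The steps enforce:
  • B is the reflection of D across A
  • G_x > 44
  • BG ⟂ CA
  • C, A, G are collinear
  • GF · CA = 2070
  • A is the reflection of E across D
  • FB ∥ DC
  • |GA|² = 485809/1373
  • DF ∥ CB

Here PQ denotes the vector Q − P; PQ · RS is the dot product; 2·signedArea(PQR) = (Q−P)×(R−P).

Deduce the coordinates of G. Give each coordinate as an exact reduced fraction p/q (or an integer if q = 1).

1. G_x = 61487/1373  [C, A, G are collinear ∩ BG ⟂ CA]
2. G_y = 10963/1373  [C, A, G are collinear ∩ BG ⟂ CA]
   → G = (61487/1373, 10963/1373)

G = (61487/1373, 10963/1373)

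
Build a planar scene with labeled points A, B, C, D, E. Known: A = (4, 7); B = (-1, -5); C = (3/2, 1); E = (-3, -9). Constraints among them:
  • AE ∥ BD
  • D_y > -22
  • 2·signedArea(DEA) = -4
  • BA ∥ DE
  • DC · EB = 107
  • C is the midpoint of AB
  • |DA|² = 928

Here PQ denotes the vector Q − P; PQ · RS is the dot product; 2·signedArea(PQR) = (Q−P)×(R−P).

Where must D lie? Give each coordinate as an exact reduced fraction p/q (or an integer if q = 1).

D = (-8, -21)

1. D_x = -8  [BA ∥ DE ∩ AE ∥ BD]
2. D_y = -21  [BA ∥ DE ∩ AE ∥ BD]
   → D = (-8, -21)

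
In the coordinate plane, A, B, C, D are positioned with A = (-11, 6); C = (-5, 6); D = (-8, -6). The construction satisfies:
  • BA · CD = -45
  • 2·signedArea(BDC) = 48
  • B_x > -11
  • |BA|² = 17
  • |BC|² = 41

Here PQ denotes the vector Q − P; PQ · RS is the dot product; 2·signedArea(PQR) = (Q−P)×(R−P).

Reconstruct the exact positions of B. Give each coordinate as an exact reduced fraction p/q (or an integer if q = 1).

1. B_x = -10  [BA · CD = -45 ∩ 2·signedArea(BDC) = 48]
2. B_y = 2  [BA · CD = -45 ∩ 2·signedArea(BDC) = 48]
   → B = (-10, 2)

B = (-10, 2)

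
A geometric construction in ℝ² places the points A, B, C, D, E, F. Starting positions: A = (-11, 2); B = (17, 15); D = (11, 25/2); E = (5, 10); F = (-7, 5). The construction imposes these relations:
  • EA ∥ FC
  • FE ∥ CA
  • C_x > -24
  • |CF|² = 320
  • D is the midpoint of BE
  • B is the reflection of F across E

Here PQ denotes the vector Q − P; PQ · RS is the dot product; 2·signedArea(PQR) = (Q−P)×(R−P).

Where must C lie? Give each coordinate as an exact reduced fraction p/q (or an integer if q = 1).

C = (-23, -3)

1. C_x = -23  [FE ∥ CA ∩ EA ∥ FC]
2. C_y = -3  [FE ∥ CA ∩ EA ∥ FC]
   → C = (-23, -3)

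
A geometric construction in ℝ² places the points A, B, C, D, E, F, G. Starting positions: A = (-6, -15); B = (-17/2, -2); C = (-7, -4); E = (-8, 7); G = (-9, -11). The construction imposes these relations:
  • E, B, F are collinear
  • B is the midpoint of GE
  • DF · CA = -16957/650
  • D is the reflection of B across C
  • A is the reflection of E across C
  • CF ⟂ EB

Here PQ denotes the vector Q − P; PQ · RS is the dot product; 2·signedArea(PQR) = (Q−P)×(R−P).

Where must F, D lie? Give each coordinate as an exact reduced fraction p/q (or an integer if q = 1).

D = (-11/2, -6)
F = (-2797/325, -1271/325)

1. F_x = -2797/325  [E, B, F are collinear ∩ CF ⟂ EB]
2. F_y = -1271/325  [E, B, F are collinear ∩ CF ⟂ EB]
   → F = (-2797/325, -1271/325)
3. D_x = -11/2  [D is the reflection of B across C]
4. D_y = -6  [D is the reflection of B across C]
   → D = (-11/2, -6)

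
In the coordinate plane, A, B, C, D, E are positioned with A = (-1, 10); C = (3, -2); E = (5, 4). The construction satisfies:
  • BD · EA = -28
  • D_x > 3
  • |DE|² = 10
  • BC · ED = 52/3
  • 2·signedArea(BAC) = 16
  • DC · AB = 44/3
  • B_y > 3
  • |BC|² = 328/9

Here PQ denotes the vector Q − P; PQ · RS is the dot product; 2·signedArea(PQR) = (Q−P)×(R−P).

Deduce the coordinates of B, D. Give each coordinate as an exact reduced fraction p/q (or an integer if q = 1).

B = (7/3, 4)
D = (4, 1)

1. B_x = 7/3  [line 12·x + 4·y + -44 = 0 ∩ |BC|² = 328/9]
2. B_y = 4  [line 12·x + 4·y + -44 = 0 ∩ |BC|² = 328/9]
   → B = (7/3, 4)
3. D_x = 4  [DC · AB = 44/3 ∩ BC · ED = 52/3]
4. D_y = 1  [DC · AB = 44/3 ∩ BC · ED = 52/3]
   → D = (4, 1)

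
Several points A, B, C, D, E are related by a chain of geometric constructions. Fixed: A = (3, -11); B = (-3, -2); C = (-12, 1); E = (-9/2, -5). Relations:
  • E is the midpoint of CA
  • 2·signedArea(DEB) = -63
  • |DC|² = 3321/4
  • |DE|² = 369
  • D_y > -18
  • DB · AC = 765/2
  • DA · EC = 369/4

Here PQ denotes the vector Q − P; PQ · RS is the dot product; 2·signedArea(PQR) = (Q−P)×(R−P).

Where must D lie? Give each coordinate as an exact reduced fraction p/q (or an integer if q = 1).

1. D_x = 21/2  [DB · AC = 765/2 ∩ 2·signedArea(DEB) = -63]
2. D_y = -17  [DB · AC = 765/2 ∩ 2·signedArea(DEB) = -63]
   → D = (21/2, -17)

D = (21/2, -17)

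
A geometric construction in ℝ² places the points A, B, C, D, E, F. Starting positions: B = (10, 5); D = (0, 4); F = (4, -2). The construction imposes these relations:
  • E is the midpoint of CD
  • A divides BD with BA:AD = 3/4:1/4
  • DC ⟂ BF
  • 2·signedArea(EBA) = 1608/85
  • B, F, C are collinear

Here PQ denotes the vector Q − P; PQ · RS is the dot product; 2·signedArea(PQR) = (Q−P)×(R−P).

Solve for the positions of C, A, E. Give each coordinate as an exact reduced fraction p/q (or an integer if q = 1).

A = (5/2, 17/4)
C = (448/85, -44/85)
E = (224/85, 148/85)

1. C_x = 448/85  [B, F, C are collinear ∩ DC ⟂ BF]
2. C_y = -44/85  [B, F, C are collinear ∩ DC ⟂ BF]
   → C = (448/85, -44/85)
3. A_x = 5/2  [A divides BD with BA:AD = 3/4:1/4]
4. A_y = 17/4  [A divides BD with BA:AD = 3/4:1/4]
   → A = (5/2, 17/4)
5. E_x = 224/85  [E is the midpoint of CD]
6. E_y = 148/85  [E is the midpoint of CD]
   → E = (224/85, 148/85)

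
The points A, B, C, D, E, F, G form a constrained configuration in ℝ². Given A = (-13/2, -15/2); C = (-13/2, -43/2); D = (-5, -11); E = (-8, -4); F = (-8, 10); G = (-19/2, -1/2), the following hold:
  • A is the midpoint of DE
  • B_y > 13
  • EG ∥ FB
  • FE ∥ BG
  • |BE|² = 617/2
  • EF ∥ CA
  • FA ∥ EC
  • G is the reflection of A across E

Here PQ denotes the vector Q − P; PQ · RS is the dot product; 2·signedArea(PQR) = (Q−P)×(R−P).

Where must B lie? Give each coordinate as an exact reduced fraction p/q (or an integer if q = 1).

1. B_x = -19/2  [FE ∥ BG ∩ EG ∥ FB]
2. B_y = 27/2  [FE ∥ BG ∩ EG ∥ FB]
   → B = (-19/2, 27/2)

B = (-19/2, 27/2)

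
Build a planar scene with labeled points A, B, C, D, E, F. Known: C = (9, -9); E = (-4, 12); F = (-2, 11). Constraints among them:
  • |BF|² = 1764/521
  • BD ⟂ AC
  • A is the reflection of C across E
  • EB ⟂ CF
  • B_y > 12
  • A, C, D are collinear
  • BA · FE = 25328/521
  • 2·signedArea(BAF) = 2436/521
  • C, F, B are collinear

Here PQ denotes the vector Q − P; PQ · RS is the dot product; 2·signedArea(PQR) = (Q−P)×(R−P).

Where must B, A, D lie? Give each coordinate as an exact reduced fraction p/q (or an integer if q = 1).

A = (-17, 33)
B = (-1504/521, 6571/521)
D = (-1260307/317810, 3796059/317810)

1. B_x = -1504/521  [C, F, B are collinear ∩ EB ⟂ CF]
2. B_y = 6571/521  [C, F, B are collinear ∩ EB ⟂ CF]
   → B = (-1504/521, 6571/521)
3. A_x = -17  [A is the reflection of C across E]
4. A_y = 33  [A is the reflection of C across E]
   → A = (-17, 33)
5. D_x = -1260307/317810  [A, C, D are collinear ∩ BD ⟂ AC]
6. D_y = 3796059/317810  [A, C, D are collinear ∩ BD ⟂ AC]
   → D = (-1260307/317810, 3796059/317810)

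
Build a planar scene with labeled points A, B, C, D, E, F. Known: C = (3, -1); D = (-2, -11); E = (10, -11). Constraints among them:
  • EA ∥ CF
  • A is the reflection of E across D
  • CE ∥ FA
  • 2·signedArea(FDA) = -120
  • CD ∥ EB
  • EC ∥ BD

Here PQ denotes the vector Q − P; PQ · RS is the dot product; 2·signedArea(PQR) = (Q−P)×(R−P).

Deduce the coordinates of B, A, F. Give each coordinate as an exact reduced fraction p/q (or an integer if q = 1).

A = (-14, -11)
B = (5, -21)
F = (-21, -1)

1. B_x = 5  [EC ∥ BD ∩ CD ∥ EB]
2. B_y = -21  [EC ∥ BD ∩ CD ∥ EB]
   → B = (5, -21)
3. A_x = -14  [A is the reflection of E across D]
4. A_y = -11  [A is the reflection of E across D]
   → A = (-14, -11)
5. F_x = -21  [CE ∥ FA ∩ EA ∥ CF]
6. F_y = -1  [CE ∥ FA ∩ EA ∥ CF]
   → F = (-21, -1)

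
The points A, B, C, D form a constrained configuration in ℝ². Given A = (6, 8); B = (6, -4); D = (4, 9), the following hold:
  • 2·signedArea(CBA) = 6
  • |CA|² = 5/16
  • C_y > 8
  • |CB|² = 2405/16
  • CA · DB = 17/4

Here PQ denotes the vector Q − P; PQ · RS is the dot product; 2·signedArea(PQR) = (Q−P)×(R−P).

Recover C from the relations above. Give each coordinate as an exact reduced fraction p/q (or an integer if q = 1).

1. C_x = 11/2  [CA · DB = 17/4 ∩ 2·signedArea(CBA) = 6]
2. C_y = 33/4  [CA · DB = 17/4 ∩ 2·signedArea(CBA) = 6]
   → C = (11/2, 33/4)

C = (11/2, 33/4)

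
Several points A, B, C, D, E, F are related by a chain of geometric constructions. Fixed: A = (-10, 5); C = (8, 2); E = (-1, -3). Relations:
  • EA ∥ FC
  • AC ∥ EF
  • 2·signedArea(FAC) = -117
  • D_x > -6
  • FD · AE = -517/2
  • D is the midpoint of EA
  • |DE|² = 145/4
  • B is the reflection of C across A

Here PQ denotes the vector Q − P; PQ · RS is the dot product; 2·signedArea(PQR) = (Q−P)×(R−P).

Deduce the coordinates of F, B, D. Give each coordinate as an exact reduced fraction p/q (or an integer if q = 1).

1. F_x = 17  [EA ∥ FC ∩ AC ∥ EF]
2. F_y = -6  [EA ∥ FC ∩ AC ∥ EF]
   → F = (17, -6)
3. B_x = -28  [B is the reflection of C across A]
4. B_y = 8  [B is the reflection of C across A]
   → B = (-28, 8)
5. D_x = -11/2  [D is the midpoint of EA]
6. D_y = 1  [D is the midpoint of EA]
   → D = (-11/2, 1)

B = (-28, 8)
D = (-11/2, 1)
F = (17, -6)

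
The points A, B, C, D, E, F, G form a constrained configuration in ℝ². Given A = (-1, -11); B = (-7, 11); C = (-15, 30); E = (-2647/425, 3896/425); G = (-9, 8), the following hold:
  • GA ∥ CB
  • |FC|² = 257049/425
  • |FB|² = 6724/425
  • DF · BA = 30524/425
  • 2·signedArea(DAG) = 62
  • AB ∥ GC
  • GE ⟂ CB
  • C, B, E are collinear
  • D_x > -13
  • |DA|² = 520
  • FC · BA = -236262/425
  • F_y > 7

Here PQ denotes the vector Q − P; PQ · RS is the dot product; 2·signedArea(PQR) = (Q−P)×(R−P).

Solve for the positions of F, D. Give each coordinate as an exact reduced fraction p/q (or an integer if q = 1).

D = (-5331/425, 3683/425)
F = (-2319/425, 3117/425)

1. F_x = -2319/425  [line -6·x + 22·y + -82488/425 = 0 ∩ |FC|² = 257049/425]
2. F_y = 3117/425  [line -6·x + 22·y + -82488/425 = 0 ∩ |FC|² = 257049/425]
   → F = (-2319/425, 3117/425)
3. D_x = -5331/425  [DF · BA = 30524/425 ∩ 2·signedArea(DAG) = 62]
4. D_y = 3683/425  [DF · BA = 30524/425 ∩ 2·signedArea(DAG) = 62]
   → D = (-5331/425, 3683/425)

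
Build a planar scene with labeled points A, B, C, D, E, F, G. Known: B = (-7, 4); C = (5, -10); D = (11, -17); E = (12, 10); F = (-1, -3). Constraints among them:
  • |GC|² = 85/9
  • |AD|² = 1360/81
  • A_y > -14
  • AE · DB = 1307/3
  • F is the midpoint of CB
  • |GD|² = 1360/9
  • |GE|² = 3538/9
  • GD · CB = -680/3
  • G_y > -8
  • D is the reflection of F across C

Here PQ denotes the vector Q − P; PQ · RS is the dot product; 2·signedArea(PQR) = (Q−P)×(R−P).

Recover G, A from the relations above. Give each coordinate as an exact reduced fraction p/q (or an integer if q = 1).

A = (25/3, -125/9)
G = (3, -23/3)

1. G_x = 3  [line 12·x + -14·y + -430/3 = 0 ∩ |GC|² = 85/9]
2. G_y = -23/3  [line 12·x + -14·y + -430/3 = 0 ∩ |GC|² = 85/9]
   → G = (3, -23/3)
3. A_x = 25/3  [line 18·x + -21·y + -1325/3 = 0 ∩ |AD|² = 1360/81]
4. A_y = -125/9  [line 18·x + -21·y + -1325/3 = 0 ∩ |AD|² = 1360/81]
   → A = (25/3, -125/9)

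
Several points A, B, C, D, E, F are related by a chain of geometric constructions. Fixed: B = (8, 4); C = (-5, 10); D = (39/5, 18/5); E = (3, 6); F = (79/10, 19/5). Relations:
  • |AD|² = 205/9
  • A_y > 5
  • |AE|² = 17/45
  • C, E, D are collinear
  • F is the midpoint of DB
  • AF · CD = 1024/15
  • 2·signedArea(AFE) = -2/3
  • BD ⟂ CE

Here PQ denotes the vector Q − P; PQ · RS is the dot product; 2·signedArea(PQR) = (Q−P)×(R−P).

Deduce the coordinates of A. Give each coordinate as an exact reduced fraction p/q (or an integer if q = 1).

A = (18/5, 88/15)

1. A_x = 18/5  [2·signedArea(AFE) = -2/3 ∩ AF · CD = 1024/15]
2. A_y = 88/15  [2·signedArea(AFE) = -2/3 ∩ AF · CD = 1024/15]
   → A = (18/5, 88/15)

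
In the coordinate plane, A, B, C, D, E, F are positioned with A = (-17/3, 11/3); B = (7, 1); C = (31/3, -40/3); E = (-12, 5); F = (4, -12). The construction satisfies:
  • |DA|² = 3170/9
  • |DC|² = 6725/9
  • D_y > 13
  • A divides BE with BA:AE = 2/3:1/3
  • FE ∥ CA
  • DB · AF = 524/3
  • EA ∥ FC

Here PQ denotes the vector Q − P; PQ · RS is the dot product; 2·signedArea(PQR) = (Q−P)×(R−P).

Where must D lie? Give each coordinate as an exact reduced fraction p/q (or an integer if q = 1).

1. D_x = 10  [line -29/3·x + 47/3·y + -368/3 = 0 ∩ |DC|² = 6725/9]
2. D_y = 14  [line -29/3·x + 47/3·y + -368/3 = 0 ∩ |DC|² = 6725/9]
   → D = (10, 14)

D = (10, 14)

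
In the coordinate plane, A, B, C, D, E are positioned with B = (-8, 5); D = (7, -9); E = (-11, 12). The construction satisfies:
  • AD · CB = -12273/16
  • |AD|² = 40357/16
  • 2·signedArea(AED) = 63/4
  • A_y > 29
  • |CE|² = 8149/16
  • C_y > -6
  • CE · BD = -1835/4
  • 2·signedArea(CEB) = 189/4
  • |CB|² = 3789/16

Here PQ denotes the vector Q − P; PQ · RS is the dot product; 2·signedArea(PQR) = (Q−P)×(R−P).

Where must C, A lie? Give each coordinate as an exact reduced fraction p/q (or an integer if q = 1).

A = (-101/4, 59/2)
C = (13/4, -11/2)

1. C_x = 13/4  [2·signedArea(CEB) = 189/4 ∩ CE · BD = -1835/4]
2. C_y = -11/2  [2·signedArea(CEB) = 189/4 ∩ CE · BD = -1835/4]
   → C = (13/4, -11/2)
3. A_x = -101/4  [AD · CB = -12273/16 ∩ 2·signedArea(AED) = 63/4]
4. A_y = 59/2  [AD · CB = -12273/16 ∩ 2·signedArea(AED) = 63/4]
   → A = (-101/4, 59/2)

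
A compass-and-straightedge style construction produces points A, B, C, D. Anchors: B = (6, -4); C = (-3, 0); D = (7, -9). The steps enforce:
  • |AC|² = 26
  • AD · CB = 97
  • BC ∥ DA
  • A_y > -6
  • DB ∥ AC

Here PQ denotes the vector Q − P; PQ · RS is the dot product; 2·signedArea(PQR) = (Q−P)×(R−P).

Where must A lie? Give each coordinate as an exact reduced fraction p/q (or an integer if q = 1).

A = (-2, -5)

1. A_x = -2  [DB ∥ AC ∩ BC ∥ DA]
2. A_y = -5  [DB ∥ AC ∩ BC ∥ DA]
   → A = (-2, -5)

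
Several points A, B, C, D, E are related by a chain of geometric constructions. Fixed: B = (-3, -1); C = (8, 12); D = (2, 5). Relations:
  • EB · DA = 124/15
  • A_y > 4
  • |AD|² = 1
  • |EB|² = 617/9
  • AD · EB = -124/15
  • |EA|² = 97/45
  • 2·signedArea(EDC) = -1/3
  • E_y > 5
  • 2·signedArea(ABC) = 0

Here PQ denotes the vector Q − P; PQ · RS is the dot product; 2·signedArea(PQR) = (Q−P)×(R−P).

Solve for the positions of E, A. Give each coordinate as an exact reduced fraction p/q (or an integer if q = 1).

1. E_x = 7/3  [line -7·x + 6·y + -47/3 = 0 ∩ |EB|² = 617/9]
2. E_y = 16/3  [line -7·x + 6·y + -47/3 = 0 ∩ |EB|² = 617/9]
   → E = (7/3, 16/3)
3. A_x = 7/5  [EB · DA = 124/15 ∩ 2·signedArea(ABC) = 0]
4. A_y = 21/5  [EB · DA = 124/15 ∩ 2·signedArea(ABC) = 0]
   → A = (7/5, 21/5)

A = (7/5, 21/5)
E = (7/3, 16/3)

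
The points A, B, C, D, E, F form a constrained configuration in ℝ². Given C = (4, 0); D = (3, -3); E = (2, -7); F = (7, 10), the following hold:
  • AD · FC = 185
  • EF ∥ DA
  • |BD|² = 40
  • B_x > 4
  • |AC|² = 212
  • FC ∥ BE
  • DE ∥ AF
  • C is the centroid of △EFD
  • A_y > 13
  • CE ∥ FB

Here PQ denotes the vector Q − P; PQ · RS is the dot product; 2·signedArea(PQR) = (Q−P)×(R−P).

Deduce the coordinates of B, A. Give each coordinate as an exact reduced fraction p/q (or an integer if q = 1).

A = (8, 14)
B = (5, 3)

1. B_x = 5  [FC ∥ BE ∩ CE ∥ FB]
2. B_y = 3  [FC ∥ BE ∩ CE ∥ FB]
   → B = (5, 3)
3. A_x = 8  [DE ∥ AF ∩ EF ∥ DA]
4. A_y = 14  [DE ∥ AF ∩ EF ∥ DA]
   → A = (8, 14)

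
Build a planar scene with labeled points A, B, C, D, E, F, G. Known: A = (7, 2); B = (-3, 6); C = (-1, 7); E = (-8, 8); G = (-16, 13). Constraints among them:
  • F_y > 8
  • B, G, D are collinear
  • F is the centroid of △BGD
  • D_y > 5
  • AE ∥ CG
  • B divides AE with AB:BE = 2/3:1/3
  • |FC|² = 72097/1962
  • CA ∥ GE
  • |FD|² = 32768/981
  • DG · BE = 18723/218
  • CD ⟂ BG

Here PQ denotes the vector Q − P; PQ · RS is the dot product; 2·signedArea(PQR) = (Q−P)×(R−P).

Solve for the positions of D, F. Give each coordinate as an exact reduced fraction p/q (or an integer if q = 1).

1. D_x = -407/218  [B, G, D are collinear ∩ CD ⟂ BG]
2. D_y = 1175/218  [B, G, D are collinear ∩ CD ⟂ BG]
   → D = (-407/218, 1175/218)
3. F_x = -4549/654  [F is the centroid of △BGD]
4. F_y = 5317/654  [F is the centroid of △BGD]
   → F = (-4549/654, 5317/654)

D = (-407/218, 1175/218)
F = (-4549/654, 5317/654)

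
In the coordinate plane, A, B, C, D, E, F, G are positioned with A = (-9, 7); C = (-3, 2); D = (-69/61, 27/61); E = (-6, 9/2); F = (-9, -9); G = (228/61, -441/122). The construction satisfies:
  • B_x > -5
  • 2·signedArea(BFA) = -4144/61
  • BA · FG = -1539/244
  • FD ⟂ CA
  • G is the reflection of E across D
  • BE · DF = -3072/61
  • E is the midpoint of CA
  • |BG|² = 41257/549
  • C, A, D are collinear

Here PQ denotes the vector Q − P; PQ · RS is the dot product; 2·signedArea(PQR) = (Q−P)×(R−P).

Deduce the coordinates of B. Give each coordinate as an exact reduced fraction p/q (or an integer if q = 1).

B = (-290/61, -685/366)

1. B_x = -290/61  [BE · DF = -3072/61 ∩ 2·signedArea(BFA) = -4144/61]
2. B_y = -685/366  [BE · DF = -3072/61 ∩ 2·signedArea(BFA) = -4144/61]
   → B = (-290/61, -685/366)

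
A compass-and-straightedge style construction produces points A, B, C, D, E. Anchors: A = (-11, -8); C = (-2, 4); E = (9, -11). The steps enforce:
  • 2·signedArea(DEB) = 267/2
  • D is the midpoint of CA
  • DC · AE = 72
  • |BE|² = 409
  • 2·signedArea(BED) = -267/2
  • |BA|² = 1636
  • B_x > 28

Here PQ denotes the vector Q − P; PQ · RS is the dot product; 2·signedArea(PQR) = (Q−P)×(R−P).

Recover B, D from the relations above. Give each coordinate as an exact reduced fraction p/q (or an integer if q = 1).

1. D_x = -13/2  [D is the midpoint of CA]
2. D_y = -2  [D is the midpoint of CA]
   → D = (-13/2, -2)
3. B_x = 29  [line -9·x + -31/2·y + 44 = 0 ∩ |BE|² = 409]
4. B_y = -14  [line -9·x + -31/2·y + 44 = 0 ∩ |BE|² = 409]
   → B = (29, -14)

B = (29, -14)
D = (-13/2, -2)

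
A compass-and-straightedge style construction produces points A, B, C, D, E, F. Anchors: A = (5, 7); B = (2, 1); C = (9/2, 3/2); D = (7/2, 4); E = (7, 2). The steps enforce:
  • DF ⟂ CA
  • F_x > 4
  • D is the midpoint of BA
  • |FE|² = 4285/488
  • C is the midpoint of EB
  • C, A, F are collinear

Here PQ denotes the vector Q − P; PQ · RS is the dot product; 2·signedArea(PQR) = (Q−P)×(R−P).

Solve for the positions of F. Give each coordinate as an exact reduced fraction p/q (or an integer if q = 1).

F = (1151/244, 949/244)

1. F_x = 1151/244  [C, A, F are collinear ∩ DF ⟂ CA]
2. F_y = 949/244  [C, A, F are collinear ∩ DF ⟂ CA]
   → F = (1151/244, 949/244)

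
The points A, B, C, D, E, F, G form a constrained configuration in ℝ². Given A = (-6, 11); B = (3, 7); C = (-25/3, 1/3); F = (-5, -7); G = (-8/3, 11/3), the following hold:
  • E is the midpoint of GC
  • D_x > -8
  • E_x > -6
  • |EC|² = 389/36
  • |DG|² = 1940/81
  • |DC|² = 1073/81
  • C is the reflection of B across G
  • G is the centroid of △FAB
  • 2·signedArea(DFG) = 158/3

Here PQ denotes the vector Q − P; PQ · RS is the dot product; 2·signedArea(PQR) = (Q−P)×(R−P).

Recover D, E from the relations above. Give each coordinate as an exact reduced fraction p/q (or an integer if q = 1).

1. D_x = -68/9  [line -32/3·x + 7/3·y + -269/3 = 0 ∩ |DC|² = 1073/81]
2. D_y = 35/9  [line -32/3·x + 7/3·y + -269/3 = 0 ∩ |DC|² = 1073/81]
   → D = (-68/9, 35/9)
3. E_x = -11/2  [E is the midpoint of GC]
4. E_y = 2  [E is the midpoint of GC]
   → E = (-11/2, 2)

D = (-68/9, 35/9)
E = (-11/2, 2)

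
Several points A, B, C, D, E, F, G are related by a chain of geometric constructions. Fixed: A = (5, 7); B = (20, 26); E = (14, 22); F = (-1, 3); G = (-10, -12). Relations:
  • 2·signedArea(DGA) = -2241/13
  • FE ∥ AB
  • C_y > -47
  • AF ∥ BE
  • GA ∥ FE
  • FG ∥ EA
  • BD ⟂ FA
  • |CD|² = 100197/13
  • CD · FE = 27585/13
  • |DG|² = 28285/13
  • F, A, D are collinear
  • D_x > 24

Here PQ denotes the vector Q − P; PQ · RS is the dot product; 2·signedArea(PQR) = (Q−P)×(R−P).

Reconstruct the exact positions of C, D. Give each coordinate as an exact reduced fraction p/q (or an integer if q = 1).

C = (-34, -46)
D = (314/13, 257/13)

1. D_x = 314/13  [F, A, D are collinear ∩ BD ⟂ FA]
2. D_y = 257/13  [F, A, D are collinear ∩ BD ⟂ FA]
   → D = (314/13, 257/13)
3. C_x = -34  [line -15·x + -19·y + -1384 = 0 ∩ |CD|² = 100197/13]
4. C_y = -46  [line -15·x + -19·y + -1384 = 0 ∩ |CD|² = 100197/13]
   → C = (-34, -46)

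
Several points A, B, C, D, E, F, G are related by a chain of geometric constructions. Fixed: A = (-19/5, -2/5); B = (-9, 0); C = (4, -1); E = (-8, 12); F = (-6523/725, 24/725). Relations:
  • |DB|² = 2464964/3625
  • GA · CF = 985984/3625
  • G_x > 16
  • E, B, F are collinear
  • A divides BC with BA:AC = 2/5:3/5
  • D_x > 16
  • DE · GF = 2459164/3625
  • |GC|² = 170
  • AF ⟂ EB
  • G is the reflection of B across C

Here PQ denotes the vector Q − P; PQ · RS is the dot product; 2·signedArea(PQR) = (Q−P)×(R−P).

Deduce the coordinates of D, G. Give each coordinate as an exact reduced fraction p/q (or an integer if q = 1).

1. G_x = 17  [G is the reflection of B across C]
2. G_y = -2  [G is the reflection of B across C]
   → G = (17, -2)
3. D_x = 12323/725  [line 18848/725·x + -1474/725·y + -1616804/3625 = 0 ∩ |DB|² = 2464964/3625]
4. D_y = -1474/725  [line 18848/725·x + -1474/725·y + -1616804/3625 = 0 ∩ |DB|² = 2464964/3625]
   → D = (12323/725, -1474/725)

D = (12323/725, -1474/725)
G = (17, -2)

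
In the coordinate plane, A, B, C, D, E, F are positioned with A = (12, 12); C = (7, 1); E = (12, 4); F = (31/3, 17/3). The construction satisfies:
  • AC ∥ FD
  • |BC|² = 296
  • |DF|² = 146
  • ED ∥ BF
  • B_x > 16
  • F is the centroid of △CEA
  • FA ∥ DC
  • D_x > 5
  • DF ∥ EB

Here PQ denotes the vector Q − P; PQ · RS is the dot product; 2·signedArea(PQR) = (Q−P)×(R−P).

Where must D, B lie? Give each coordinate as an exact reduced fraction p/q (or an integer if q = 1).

B = (17, 15)
D = (16/3, -16/3)

1. D_x = 16/3  [FA ∥ DC ∩ AC ∥ FD]
2. D_y = -16/3  [FA ∥ DC ∩ AC ∥ FD]
   → D = (16/3, -16/3)
3. B_x = 17  [ED ∥ BF ∩ DF ∥ EB]
4. B_y = 15  [ED ∥ BF ∩ DF ∥ EB]
   → B = (17, 15)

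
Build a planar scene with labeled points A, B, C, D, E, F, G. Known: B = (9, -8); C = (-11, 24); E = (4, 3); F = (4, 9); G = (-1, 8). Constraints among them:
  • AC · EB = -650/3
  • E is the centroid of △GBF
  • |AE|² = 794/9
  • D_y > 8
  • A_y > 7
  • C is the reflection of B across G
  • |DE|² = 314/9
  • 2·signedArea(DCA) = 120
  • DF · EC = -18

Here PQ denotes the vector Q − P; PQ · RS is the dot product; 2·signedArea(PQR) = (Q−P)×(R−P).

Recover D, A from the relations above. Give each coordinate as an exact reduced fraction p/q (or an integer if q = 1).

1. D_x = 7/3  [line 15·x + -21·y + 147 = 0 ∩ |DE|² = 314/9]
2. D_y = 26/3  [line 15·x + -21·y + 147 = 0 ∩ |DE|² = 314/9]
   → D = (7/3, 26/3)
3. A_x = -13/3  [AC · EB = -650/3 ∩ 2·signedArea(DCA) = 120]
4. A_y = 22/3  [AC · EB = -650/3 ∩ 2·signedArea(DCA) = 120]
   → A = (-13/3, 22/3)

A = (-13/3, 22/3)
D = (7/3, 26/3)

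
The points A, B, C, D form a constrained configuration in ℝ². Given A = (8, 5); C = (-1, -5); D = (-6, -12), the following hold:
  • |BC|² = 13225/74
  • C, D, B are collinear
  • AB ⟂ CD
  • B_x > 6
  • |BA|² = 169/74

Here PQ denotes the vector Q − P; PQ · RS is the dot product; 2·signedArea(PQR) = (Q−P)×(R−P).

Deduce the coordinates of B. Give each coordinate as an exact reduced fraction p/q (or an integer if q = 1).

B = (501/74, 435/74)

1. B_x = 501/74  [C, D, B are collinear ∩ AB ⟂ CD]
2. B_y = 435/74  [C, D, B are collinear ∩ AB ⟂ CD]
   → B = (501/74, 435/74)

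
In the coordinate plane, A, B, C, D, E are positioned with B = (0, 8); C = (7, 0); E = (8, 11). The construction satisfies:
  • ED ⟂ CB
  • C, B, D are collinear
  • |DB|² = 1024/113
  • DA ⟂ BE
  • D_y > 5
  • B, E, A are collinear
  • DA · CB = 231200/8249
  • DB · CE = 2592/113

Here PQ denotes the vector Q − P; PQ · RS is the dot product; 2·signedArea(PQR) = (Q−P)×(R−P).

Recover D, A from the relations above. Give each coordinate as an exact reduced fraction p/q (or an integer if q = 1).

1. D_x = 224/113  [C, B, D are collinear ∩ ED ⟂ CB]
2. D_y = 648/113  [C, B, D are collinear ∩ ED ⟂ CB]
   → D = (224/113, 648/113)
3. A_x = 8192/8249  [B, E, A are collinear ∩ DA ⟂ BE]
4. A_y = 69064/8249  [B, E, A are collinear ∩ DA ⟂ BE]
   → A = (8192/8249, 69064/8249)

A = (8192/8249, 69064/8249)
D = (224/113, 648/113)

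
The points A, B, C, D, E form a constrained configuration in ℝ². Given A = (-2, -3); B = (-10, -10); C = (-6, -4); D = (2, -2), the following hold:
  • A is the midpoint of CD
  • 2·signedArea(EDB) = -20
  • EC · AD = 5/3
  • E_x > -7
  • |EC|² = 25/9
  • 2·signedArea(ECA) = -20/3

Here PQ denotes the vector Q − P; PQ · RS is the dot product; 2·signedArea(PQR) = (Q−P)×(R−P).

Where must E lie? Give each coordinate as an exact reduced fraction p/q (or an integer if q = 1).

1. E_x = -6  [2·signedArea(EDB) = -20 ∩ 2·signedArea(ECA) = -20/3]
2. E_y = -17/3  [2·signedArea(EDB) = -20 ∩ 2·signedArea(ECA) = -20/3]
   → E = (-6, -17/3)

E = (-6, -17/3)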